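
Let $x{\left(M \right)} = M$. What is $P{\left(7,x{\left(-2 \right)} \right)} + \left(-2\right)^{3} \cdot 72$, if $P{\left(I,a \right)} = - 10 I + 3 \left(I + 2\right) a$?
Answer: $-700$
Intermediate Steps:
$P{\left(I,a \right)} = - 10 I + a \left(6 + 3 I\right)$ ($P{\left(I,a \right)} = - 10 I + 3 \left(2 + I\right) a = - 10 I + \left(6 + 3 I\right) a = - 10 I + a \left(6 + 3 I\right)$)
$P{\left(7,x{\left(-2 \right)} \right)} + \left(-2\right)^{3} \cdot 72 = \left(\left(-10\right) 7 + 6 \left(-2\right) + 3 \cdot 7 \left(-2\right)\right) + \left(-2\right)^{3} \cdot 72 = \left(-70 - 12 - 42\right) - 576 = -124 - 576 = -700$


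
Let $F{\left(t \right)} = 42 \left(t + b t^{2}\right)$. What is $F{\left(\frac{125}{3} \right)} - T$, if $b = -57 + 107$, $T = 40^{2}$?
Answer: $\frac{10937950}{3} \approx 3.646 \cdot 10^{6}$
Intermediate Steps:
$T = 1600$
$b = 50$
$F{\left(t \right)} = 42 t + 2100 t^{2}$ ($F{\left(t \right)} = 42 \left(t + 50 t^{2}\right) = 42 t + 2100 t^{2}$)
$F{\left(\frac{125}{3} \right)} - T = 42 \cdot \frac{125}{3} \left(1 + 50 \cdot \frac{125}{3}\right) - 1600 = 42 \cdot \frac{125}{3} \left(1 + \frac{6250}{3}\right) - 1600 = 42 \cdot \frac{125}{3} \cdot \frac{6253}{3} - 1600 = \frac{10942750}{3} - 1600 = \frac{10937950}{3}$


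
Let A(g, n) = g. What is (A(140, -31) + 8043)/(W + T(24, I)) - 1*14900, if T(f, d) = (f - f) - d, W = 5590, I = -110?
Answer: -84921817/5700 ≈ -14899.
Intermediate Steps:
T(f, d) = -d (T(f, d) = 0 - d = -d)
(A(140, -31) + 8043)/(W + T(24, I)) - 1*14900 = (140 + 8043)/(5590 - 1*(-110)) - 1*14900 = 8183/(5590 + 110) - 14900 = 8183/5700 - 14900 = -84921817/5700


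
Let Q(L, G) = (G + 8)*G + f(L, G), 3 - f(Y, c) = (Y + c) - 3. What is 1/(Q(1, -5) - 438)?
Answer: -1/443 ≈ -0.0022573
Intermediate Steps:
f(Y, c) = 6 - Y - c (f(Y, c) = 3 - ((Y + c) - 3) = 3 - (-3 + Y + c) = 3 + (3 - Y - c) = 6 - Y - c)
Q(L, G) = 6 - G - L + G*(8 + G) (Q(L, G) = (G + 8)*G + (6 - L - G) = (8 + G)*G + (6 - G - L) = G*(8 + G) + (6 - G - L) = 6 - G - L + G*(8 + G))
1/(Q(1, -5) - 438) = 1/((6 + (-5)² - 1*1 + 7*(-5)) - 438) = 1/((6 + 25 - 1 - 35) - 438) = 1/(-5 - 438) = 1/(-443) = -1/443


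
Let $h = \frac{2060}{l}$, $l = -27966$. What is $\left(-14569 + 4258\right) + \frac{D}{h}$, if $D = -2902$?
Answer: $\frac{14979168}{515} \approx 29086.0$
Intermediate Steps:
$h = - \frac{1030}{13983}$ ($h = \frac{2060}{-27966} = 2060 \left(- \frac{1}{27966}\right) = - \frac{1030}{13983} \approx -0.073661$)
$\left(-14569 + 4258\right) + \frac{D}{h} = \left(-14569 + 4258\right) - \frac{2902}{- \frac{1030}{13983}} = -10311 - - \frac{20289333}{515} = -10311 + \frac{20289333}{515} = \frac{14979168}{515}$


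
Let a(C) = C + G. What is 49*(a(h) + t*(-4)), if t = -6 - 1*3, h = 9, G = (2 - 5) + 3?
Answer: 2205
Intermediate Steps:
G = 0 (G = -3 + 3 = 0)
a(C) = C (a(C) = C + 0 = C)
t = -9 (t = -6 - 3 = -9)
49*(a(h) + t*(-4)) = 49*(9 - 9*(-4)) = 49*(9 + 36) = 49*45 = 2205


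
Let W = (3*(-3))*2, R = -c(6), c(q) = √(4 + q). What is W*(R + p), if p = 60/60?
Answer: -18 + 18*√10 ≈ 38.921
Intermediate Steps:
p = 1 (p = 60*(1/60) = 1)
R = -√10 (R = -√(4 + 6) = -√10 ≈ -3.1623)
W = -18 (W = -9*2 = -18)
W*(R + p) = -18*(-√10 + 1) = -18*(1 - √10) = -18 + 18*√10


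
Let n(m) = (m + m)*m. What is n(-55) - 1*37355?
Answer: -31305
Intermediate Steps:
n(m) = 2*m**2 (n(m) = (2*m)*m = 2*m**2)
n(-55) - 1*37355 = 2*(-55)**2 - 1*37355 = 2*3025 - 37355 = 6050 - 37355 = -31305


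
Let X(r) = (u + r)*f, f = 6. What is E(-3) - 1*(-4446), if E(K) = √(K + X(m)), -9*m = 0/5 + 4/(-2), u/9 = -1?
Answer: 4446 + I*√501/3 ≈ 4446.0 + 7.461*I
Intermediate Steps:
u = -9 (u = 9*(-1) = -9)
m = 2/9 (m = -(0/5 + 4/(-2))/9 = -(0*(⅕) + 4*(-½))/9 = -(0 - 2)/9 = -⅑*(-2) = 2/9 ≈ 0.22222)
X(r) = -54 + 6*r (X(r) = (-9 + r)*6 = -54 + 6*r)
E(K) = √(-158/3 + K) (E(K) = √(K + (-54 + 6*(2/9))) = √(K + (-54 + 4/3)) = √(K - 158/3) = √(-158/3 + K))
E(-3) - 1*(-4446) = √(-474 + 9*(-3))/3 - 1*(-4446) = √(-474 - 27)/3 + 4446 = √(-501)/3 + 4446 = (I*√501)/3 + 4446 = I*√501/3 + 4446 = 4446 + I*√501/3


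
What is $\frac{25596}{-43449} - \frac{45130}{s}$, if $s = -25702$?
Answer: $\frac{217164163}{186121033} \approx 1.1668$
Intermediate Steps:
$\frac{25596}{-43449} - \frac{45130}{s} = \frac{25596}{-43449} - \frac{45130}{-25702} = 25596 \left(- \frac{1}{43449}\right) - - \frac{22565}{12851} = - \frac{8532}{14483} + \frac{22565}{12851} = \frac{217164163}{186121033}$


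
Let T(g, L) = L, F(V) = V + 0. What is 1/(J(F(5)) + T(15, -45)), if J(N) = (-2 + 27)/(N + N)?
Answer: -2/85 ≈ -0.023529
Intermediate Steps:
F(V) = V
J(N) = 25/(2*N) (J(N) = 25/((2*N)) = 25*(1/(2*N)) = 25/(2*N))
1/(J(F(5)) + T(15, -45)) = 1/((25/2)/5 - 45) = 1/((25/2)*(⅕) - 45) = 1/(5/2 - 45) = 1/(-85/2) = -2/85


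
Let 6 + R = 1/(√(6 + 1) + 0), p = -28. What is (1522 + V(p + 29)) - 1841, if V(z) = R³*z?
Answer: -3763/7 + 757*√7/49 ≈ -496.70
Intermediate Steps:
R = -6 + √7/7 (R = -6 + 1/(√(6 + 1) + 0) = -6 + 1/(√7 + 0) = -6 + 1/(√7) = -6 + √7/7 ≈ -5.6220)
V(z) = z*(-6 + √7/7)³ (V(z) = (-6 + √7/7)³*z = z*(-6 + √7/7)³)
(1522 + V(p + 29)) - 1841 = (1522 + (-28 + 29)*(-10710 + 757*√7)/49) - 1841 = (1522 + (1/49)*1*(-10710 + 757*√7)) - 1841 = (1522 + (-1530/7 + 757*√7/49)) - 1841 = (9124/7 + 757*√7/49) - 1841 = -3763/7 + 757*√7/49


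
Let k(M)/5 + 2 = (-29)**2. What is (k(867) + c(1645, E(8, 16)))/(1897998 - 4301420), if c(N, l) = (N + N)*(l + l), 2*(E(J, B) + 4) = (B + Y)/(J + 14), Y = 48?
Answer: 138095/26437642 ≈ 0.0052234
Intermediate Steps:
E(J, B) = -4 + (48 + B)/(2*(14 + J)) (E(J, B) = -4 + ((B + 48)/(J + 14))/2 = -4 + ((48 + B)/(14 + J))/2 = -4 + (48 + B)/(2*(14 + J)))
c(N, l) = 4*N*l (c(N, l) = (2*N)*(2*l) = 4*N*l)
k(M) = 4195 (k(M) = -10 + 5*(-29)**2 = -10 + 5*841 = -10 + 4205 = 4195)
(k(867) + c(1645, E(8, 16)))/(1897998 - 4301420) = (4195 + 4*1645*((-64 + 16 - 8*8)/(2*(14 + 8))))/(1897998 - 4301420) = (4195 + 4*1645*((1/2)*(-64 + 16 - 64)/22))/(-2403422) = (4195 + 4*1645*((1/2)*(1/22)*(-112)))*(-1/2403422) = (4195 + 4*1645*(-28/11))*(-1/2403422) = (4195 - 184240/11)*(-1/2403422) = -138095/11*(-1/2403422) = 138095/26437642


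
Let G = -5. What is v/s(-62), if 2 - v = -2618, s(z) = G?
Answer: -524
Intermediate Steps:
s(z) = -5
v = 2620 (v = 2 - 1*(-2618) = 2 + 2618 = 2620)
v/s(-62) = 2620/(-5) = 2620*(-⅕) = -524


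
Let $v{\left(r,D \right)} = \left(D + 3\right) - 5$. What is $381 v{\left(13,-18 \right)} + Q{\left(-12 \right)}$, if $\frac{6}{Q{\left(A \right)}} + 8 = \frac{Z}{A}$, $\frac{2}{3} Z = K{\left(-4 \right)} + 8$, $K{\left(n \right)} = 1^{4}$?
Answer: $- \frac{556308}{73} \approx -7620.7$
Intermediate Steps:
$K{\left(n \right)} = 1$
$Z = \frac{27}{2}$ ($Z = \frac{3 \left(1 + 8\right)}{2} = \frac{3}{2} \cdot 9 = \frac{27}{2} \approx 13.5$)
$v{\left(r,D \right)} = -2 + D$ ($v{\left(r,D \right)} = \left(3 + D\right) - 5 = -2 + D$)
$Q{\left(A \right)} = \frac{6}{-8 + \frac{27}{2 A}}$
$381 v{\left(13,-18 \right)} + Q{\left(-12 \right)} = 381 \left(-2 - 18\right) - - \frac{144}{-27 + 16 \left(-12\right)} = 381 \left(-20\right) - - \frac{144}{-27 - 192} = -7620 - - \frac{144}{-219} = -7620 - \left(-144\right) \left(- \frac{1}{219}\right) = -7620 - \frac{48}{73} = - \frac{556308}{73}$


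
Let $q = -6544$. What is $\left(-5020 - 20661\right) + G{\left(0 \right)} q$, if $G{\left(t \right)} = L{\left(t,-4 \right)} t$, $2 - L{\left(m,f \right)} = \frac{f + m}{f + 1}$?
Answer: $-25681$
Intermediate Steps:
$L{\left(m,f \right)} = 2 - \frac{f + m}{1 + f}$ ($L{\left(m,f \right)} = 2 - \frac{f + m}{f + 1} = 2 - \frac{f + m}{1 + f}$)
$G{\left(t \right)} = t \left(\frac{2}{3} + \frac{t}{3}\right)$ ($G{\left(t \right)} = \frac{2 - 4 - t}{1 - 4} t = \frac{-2 - t}{-3} t = - \frac{-2 - t}{3} t = \left(\frac{2}{3} + \frac{t}{3}\right) t = t \left(\frac{2}{3} + \frac{t}{3}\right)$)
$\left(-5020 - 20661\right) + G{\left(0 \right)} q = \left(-5020 - 20661\right) + \frac{1}{3} \cdot 0 \left(2 + 0\right) \left(-6544\right) = -25681 + \frac{1}{3} \cdot 0 \cdot 2 \left(-6544\right) = -25681 + 0 \left(-6544\right) = -25681 + 0 = -25681$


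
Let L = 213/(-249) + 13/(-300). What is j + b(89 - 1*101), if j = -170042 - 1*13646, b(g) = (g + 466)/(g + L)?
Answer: -59008032752/321179 ≈ -1.8372e+5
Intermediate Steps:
L = -22379/24900 (L = 213*(-1/249) + 13*(-1/300) = -71/83 - 13/300 = -22379/24900 ≈ -0.89876)
b(g) = (466 + g)/(-22379/24900 + g) (b(g) = (g + 466)/(g - 22379/24900) = (466 + g)/(-22379/24900 + g))
j = -183688 (j = -170042 - 13646 = -183688)
j + b(89 - 1*101) = -183688 + 24900*(466 + (89 - 1*101))/(-22379 + 24900*(89 - 1*101)) = -183688 + 24900*(466 + (89 - 101))/(-22379 + 24900*(89 - 101)) = -183688 + 24900*(466 - 12)/(-22379 + 24900*(-12)) = -183688 + 24900*454/(-22379 - 298800) = -183688 + 24900*454/(-321179) = -183688 + 24900*(-1/321179)*454 = -183688 - 11304600/321179 = -59008032752/321179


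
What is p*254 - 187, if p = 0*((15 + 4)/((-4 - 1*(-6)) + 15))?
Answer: -187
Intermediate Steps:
p = 0 (p = 0*(19/((-4 + 6) + 15)) = 0*(19/(2 + 15)) = 0*(19/17) = 0)
p*254 - 187 = 0*254 - 187 = 0 - 187 = -187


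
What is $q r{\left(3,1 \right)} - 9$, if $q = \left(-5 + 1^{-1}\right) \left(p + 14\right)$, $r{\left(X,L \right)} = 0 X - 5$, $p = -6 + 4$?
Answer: $231$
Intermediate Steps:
$p = -2$
$r{\left(X,L \right)} = -5$ ($r{\left(X,L \right)} = 0 - 5 = -5$)
$q = -48$ ($q = \left(-5 + 1^{-1}\right) \left(-2 + 14\right) = \left(-5 + 1\right) 12 = \left(-4\right) 12 = -48$)
$q r{\left(3,1 \right)} - 9 = \left(-48\right) \left(-5\right) - 9 = 240 - 9 = 231$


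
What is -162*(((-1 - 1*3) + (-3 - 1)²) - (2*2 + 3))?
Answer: -810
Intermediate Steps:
-162*(((-1 - 1*3) + (-3 - 1)²) - (2*2 + 3)) = -162*(((-1 - 3) + (-4)²) - (4 + 3)) = -162*((-4 + 16) - 1*7) = -162*(12 - 7) = -162*5 = -810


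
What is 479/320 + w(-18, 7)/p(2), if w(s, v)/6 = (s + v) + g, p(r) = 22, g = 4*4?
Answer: 10069/3520 ≈ 2.8605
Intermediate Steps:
g = 16
w(s, v) = 96 + 6*s + 6*v (w(s, v) = 6*((s + v) + 16) = 6*(16 + s + v) = 96 + 6*s + 6*v)
479/320 + w(-18, 7)/p(2) = 479/320 + (96 + 6*(-18) + 6*7)/22 = 479*(1/320) + (96 - 108 + 42)*(1/22) = 479/320 + 30*(1/22) = 479/320 + 15/11 = 10069/3520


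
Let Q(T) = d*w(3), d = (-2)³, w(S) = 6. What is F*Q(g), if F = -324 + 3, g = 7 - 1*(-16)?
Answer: 15408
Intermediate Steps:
g = 23 (g = 7 + 16 = 23)
d = -8
F = -321
Q(T) = -48 (Q(T) = -8*6 = -48)
F*Q(g) = -321*(-48) = 15408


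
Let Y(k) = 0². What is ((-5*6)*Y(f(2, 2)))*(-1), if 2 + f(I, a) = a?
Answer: 0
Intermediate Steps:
f(I, a) = -2 + a
Y(k) = 0
((-5*6)*Y(f(2, 2)))*(-1) = (-5*6*0)*(-1) = -30*0*(-1) = 0*(-1) = 0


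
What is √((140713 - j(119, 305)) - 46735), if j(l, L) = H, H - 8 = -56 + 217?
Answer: √93809 ≈ 306.28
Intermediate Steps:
H = 169 (H = 8 + (-56 + 217) = 8 + 161 = 169)
j(l, L) = 169
√((140713 - j(119, 305)) - 46735) = √((140713 - 1*169) - 46735) = √((140713 - 169) - 46735) = √(140544 - 46735) = √93809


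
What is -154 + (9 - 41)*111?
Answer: -3706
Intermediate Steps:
-154 + (9 - 41)*111 = -154 - 32*111 = -154 - 3552 = -3706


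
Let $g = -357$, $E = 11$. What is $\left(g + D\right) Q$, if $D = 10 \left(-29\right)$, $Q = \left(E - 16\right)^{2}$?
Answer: $-16175$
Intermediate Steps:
$Q = 25$ ($Q = \left(11 - 16\right)^{2} = \left(-5\right)^{2} = 25$)
$D = -290$
$\left(g + D\right) Q = \left(-357 - 290\right) 25 = \left(-647\right) 25 = -16175$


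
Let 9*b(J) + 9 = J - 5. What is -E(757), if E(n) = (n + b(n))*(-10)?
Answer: 75560/9 ≈ 8395.6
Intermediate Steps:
b(J) = -14/9 + J/9 (b(J) = -1 + (J - 5)/9 = -1 + (-5 + J)/9 = -1 + (-5/9 + J/9) = -14/9 + J/9)
E(n) = 140/9 - 100*n/9 (E(n) = (n + (-14/9 + n/9))*(-10) = (-14/9 + 10*n/9)*(-10) = 140/9 - 100*n/9)
-E(757) = -(140/9 - 100/9*757) = -(140/9 - 75700/9) = -1*(-75560/9) = 75560/9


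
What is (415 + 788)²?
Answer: 1447209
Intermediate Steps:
(415 + 788)² = 1203² = 1447209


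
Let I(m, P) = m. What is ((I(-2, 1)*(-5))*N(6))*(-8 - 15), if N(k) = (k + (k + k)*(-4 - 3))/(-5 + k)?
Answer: 17940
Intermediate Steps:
N(k) = -13*k/(-5 + k) (N(k) = (k + (2*k)*(-7))/(-5 + k) = (k - 14*k)/(-5 + k) = (-13*k)/(-5 + k) = -13*k/(-5 + k))
((I(-2, 1)*(-5))*N(6))*(-8 - 15) = ((-2*(-5))*(-13*6/(-5 + 6)))*(-8 - 15) = (10*(-13*6/1))*(-23) = (10*(-13*6*1))*(-23) = (10*(-78))*(-23) = -780*(-23) = 17940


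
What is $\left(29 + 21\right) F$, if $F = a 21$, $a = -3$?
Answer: $-3150$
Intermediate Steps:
$F = -63$ ($F = \left(-3\right) 21 = -63$)
$\left(29 + 21\right) F = \left(29 + 21\right) \left(-63\right) = 50 \left(-63\right) = -3150$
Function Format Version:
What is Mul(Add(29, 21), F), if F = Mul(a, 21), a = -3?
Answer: -3150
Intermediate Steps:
F = -63 (F = Mul(-3, 21) = -63)
Mul(Add(29, 21), F) = Mul(Add(29, 21), -63) = Mul(50, -63) = -3150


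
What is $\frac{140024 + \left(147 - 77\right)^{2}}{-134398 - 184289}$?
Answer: $- \frac{48308}{106229} \approx -0.45475$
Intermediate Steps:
$\frac{140024 + \left(147 - 77\right)^{2}}{-134398 - 184289} = \frac{140024 + 70^{2}}{-318687} = \left(140024 + 4900\right) \left(- \frac{1}{318687}\right) = 144924 \left(- \frac{1}{318687}\right) = - \frac{48308}{106229}$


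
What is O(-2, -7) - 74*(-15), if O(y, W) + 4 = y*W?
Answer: 1120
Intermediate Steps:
O(y, W) = -4 + W*y (O(y, W) = -4 + y*W = -4 + W*y)
O(-2, -7) - 74*(-15) = (-4 - 7*(-2)) - 74*(-15) = (-4 + 14) + 1110 = 10 + 1110 = 1120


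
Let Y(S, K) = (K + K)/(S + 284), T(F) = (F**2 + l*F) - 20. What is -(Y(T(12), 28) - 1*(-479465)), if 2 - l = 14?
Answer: -15822352/33 ≈ -4.7947e+5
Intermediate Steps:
l = -12 (l = 2 - 1*14 = 2 - 14 = -12)
T(F) = -20 + F**2 - 12*F (T(F) = (F**2 - 12*F) - 20 = -20 + F**2 - 12*F)
Y(S, K) = 2*K/(284 + S) (Y(S, K) = (2*K)/(284 + S) = 2*K/(284 + S))
-(Y(T(12), 28) - 1*(-479465)) = -(2*28/(284 + (-20 + 12**2 - 12*12)) - 1*(-479465)) = -(2*28/(284 + (-20 + 144 - 144)) + 479465) = -(2*28/(284 - 20) + 479465) = -(2*28/264 + 479465) = -(2*28*(1/264) + 479465) = -(7/33 + 479465) = -1*15822352/33 = -15822352/33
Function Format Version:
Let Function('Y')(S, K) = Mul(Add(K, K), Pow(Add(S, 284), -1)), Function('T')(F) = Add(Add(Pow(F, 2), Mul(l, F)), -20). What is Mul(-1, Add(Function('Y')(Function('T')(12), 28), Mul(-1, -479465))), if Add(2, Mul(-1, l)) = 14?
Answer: Rational(-15822352, 33) ≈ -4.7947e+5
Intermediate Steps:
l = -12 (l = Add(2, Mul(-1, 14)) = Add(2, -14) = -12)
Function('T')(F) = Add(-20, Pow(F, 2), Mul(-12, F)) (Function('T')(F) = Add(Add(Pow(F, 2), Mul(-12, F)), -20) = Add(-20, Pow(F, 2), Mul(-12, F)))
Function('Y')(S, K) = Mul(2, K, Pow(Add(284, S), -1)) (Function('Y')(S, K) = Mul(Mul(2, K), Pow(Add(284, S), -1)) = Mul(2, K, Pow(Add(284, S), -1)))
Mul(-1, Add(Function('Y')(Function('T')(12), 28), Mul(-1, -479465))) = Mul(-1, Add(Mul(2, 28, Pow(Add(284, Add(-20, Pow(12, 2), Mul(-12, 12))), -1)), Mul(-1, -479465))) = Mul(-1, Add(Mul(2, 28, Pow(Add(284, Add(-20, 144, -144)), -1)), 479465)) = Mul(-1, Add(Mul(2, 28, Pow(Add(284, -20), -1)), 479465)) = Mul(-1, Add(Mul(2, 28, Pow(264, -1)), 479465)) = Mul(-1, Add(Mul(2, 28, Rational(1, 264)), 479465)) = Mul(-1, Add(Rational(7, 33), 479465)) = Mul(-1, Rational(15822352, 33)) = Rational(-15822352, 33)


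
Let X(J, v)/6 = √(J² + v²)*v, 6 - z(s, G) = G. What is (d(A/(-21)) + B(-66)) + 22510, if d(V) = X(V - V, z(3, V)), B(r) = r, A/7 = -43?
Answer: 66082/3 ≈ 22027.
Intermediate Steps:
z(s, G) = 6 - G
A = -301 (A = 7*(-43) = -301)
X(J, v) = 6*v*√(J² + v²) (X(J, v) = 6*(√(J² + v²)*v) = 6*(v*√(J² + v²)) = 6*v*√(J² + v²))
d(V) = 6*√((6 - V)²)*(6 - V) (d(V) = 6*(6 - V)*√((V - V)² + (6 - V)²) = 6*(6 - V)*√(0² + (6 - V)²) = 6*(6 - V)*√(0 + (6 - V)²) = 6*(6 - V)*√((6 - V)²) = 6*√((6 - V)²)*(6 - V))
(d(A/(-21)) + B(-66)) + 22510 = (6*√((-6 - 301/(-21))²)*(6 - (-301)/(-21)) - 66) + 22510 = (6*√((-6 - 301*(-1/21))²)*(6 - (-301)*(-1)/21) - 66) + 22510 = (6*√((-6 + 43/3)²)*(6 - 1*43/3) - 66) + 22510 = (6*√((25/3)²)*(6 - 43/3) - 66) + 22510 = (6*√(625/9)*(-25/3) - 66) + 22510 = (6*(25/3)*(-25/3) - 66) + 22510 = (-1250/3 - 66) + 22510 = -1448/3 + 22510 = 66082/3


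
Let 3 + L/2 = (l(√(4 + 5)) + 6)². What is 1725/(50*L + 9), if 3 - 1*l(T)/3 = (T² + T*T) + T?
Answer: 575/76703 ≈ 0.0074964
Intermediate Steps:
l(T) = 9 - 6*T² - 3*T (l(T) = 9 - 3*((T² + T*T) + T) = 9 - 3*((T² + T²) + T) = 9 - 3*(2*T² + T) = 9 - 3*(T + 2*T²) = 9 + (-6*T² - 3*T) = 9 - 6*T² - 3*T)
L = 4602 (L = -6 + 2*((9 - 6*(√(4 + 5))² - 3*√(4 + 5)) + 6)² = -6 + 2*((9 - 6*(√9)² - 3*√9) + 6)² = -6 + 2*((9 - 6*3² - 3*3) + 6)² = -6 + 2*((9 - 6*9 - 9) + 6)² = -6 + 2*((9 - 54 - 9) + 6)² = -6 + 2*(-54 + 6)² = -6 + 2*(-48)² = -6 + 2*2304 = -6 + 4608 = 4602)
1725/(50*L + 9) = 1725/(50*4602 + 9) = 1725/(230100 + 9) = 1725/230109 = 1725*(1/230109) = 575/76703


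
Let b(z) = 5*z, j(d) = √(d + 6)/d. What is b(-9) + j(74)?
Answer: -45 + 2*√5/37 ≈ -44.879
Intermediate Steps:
j(d) = √(6 + d)/d
b(-9) + j(74) = 5*(-9) + √(6 + 74)/74 = -45 + √80/74 = -45 + (4*√5)/74 = -45 + 2*√5/37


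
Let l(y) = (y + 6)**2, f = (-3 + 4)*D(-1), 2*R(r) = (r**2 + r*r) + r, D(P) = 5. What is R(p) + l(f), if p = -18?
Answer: 436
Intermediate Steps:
R(r) = r**2 + r/2 (R(r) = ((r**2 + r*r) + r)/2 = ((r**2 + r**2) + r)/2 = (2*r**2 + r)/2 = (r + 2*r**2)/2 = r**2 + r/2)
f = 5 (f = (-3 + 4)*5 = 1*5 = 5)
l(y) = (6 + y)**2
R(p) + l(f) = -18*(1/2 - 18) + (6 + 5)**2 = -18*(-35/2) + 11**2 = 315 + 121 = 436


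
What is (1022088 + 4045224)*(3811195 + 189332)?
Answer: 20271918473424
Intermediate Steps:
(1022088 + 4045224)*(3811195 + 189332) = 5067312*4000527 = 20271918473424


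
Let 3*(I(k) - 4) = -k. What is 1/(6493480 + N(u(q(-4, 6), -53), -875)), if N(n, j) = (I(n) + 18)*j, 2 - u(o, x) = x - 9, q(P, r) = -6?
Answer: 3/19478690 ≈ 1.5401e-7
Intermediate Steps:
I(k) = 4 - k/3 (I(k) = 4 + (-k)/3 = 4 - k/3)
u(o, x) = 11 - x (u(o, x) = 2 - (x - 9) = 2 - (-9 + x) = 2 + (9 - x) = 11 - x)
N(n, j) = j*(22 - n/3) (N(n, j) = ((4 - n/3) + 18)*j = (22 - n/3)*j = j*(22 - n/3))
1/(6493480 + N(u(q(-4, 6), -53), -875)) = 1/(6493480 + (⅓)*(-875)*(66 - (11 - 1*(-53)))) = 1/(6493480 + (⅓)*(-875)*(66 - (11 + 53))) = 1/(6493480 + (⅓)*(-875)*(66 - 1*64)) = 1/(6493480 + (⅓)*(-875)*(66 - 64)) = 1/(6493480 + (⅓)*(-875)*2) = 1/(6493480 - 1750/3) = 1/(19478690/3) = 3/19478690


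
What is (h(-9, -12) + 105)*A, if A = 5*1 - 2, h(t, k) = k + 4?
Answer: 291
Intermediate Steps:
h(t, k) = 4 + k
A = 3 (A = 5 - 2 = 3)
(h(-9, -12) + 105)*A = ((4 - 12) + 105)*3 = (-8 + 105)*3 = 97*3 = 291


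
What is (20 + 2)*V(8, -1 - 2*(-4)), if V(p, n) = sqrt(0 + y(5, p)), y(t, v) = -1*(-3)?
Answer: 22*sqrt(3) ≈ 38.105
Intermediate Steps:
y(t, v) = 3
V(p, n) = sqrt(3) (V(p, n) = sqrt(0 + 3) = sqrt(3))
(20 + 2)*V(8, -1 - 2*(-4)) = (20 + 2)*sqrt(3) = 22*sqrt(3)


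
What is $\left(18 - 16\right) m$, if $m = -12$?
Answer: $-24$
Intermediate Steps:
$\left(18 - 16\right) m = \left(18 - 16\right) \left(-12\right) = 2 \left(-12\right) = -24$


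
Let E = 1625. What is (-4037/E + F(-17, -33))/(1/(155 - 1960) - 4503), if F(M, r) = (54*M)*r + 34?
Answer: -17789705643/2641572700 ≈ -6.7345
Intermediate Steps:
F(M, r) = 34 + 54*M*r (F(M, r) = 54*M*r + 34 = 34 + 54*M*r)
(-4037/E + F(-17, -33))/(1/(155 - 1960) - 4503) = (-4037/1625 + (34 + 54*(-17)*(-33)))/(1/(155 - 1960) - 4503) = (-4037*1/1625 + (34 + 30294))/(1/(-1805) - 4503) = (-4037/1625 + 30328)/(-1/1805 - 4503) = 49278963/(1625*(-8127916/1805)) = (49278963/1625)*(-1805/8127916) = -17789705643/2641572700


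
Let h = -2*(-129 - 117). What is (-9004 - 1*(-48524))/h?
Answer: 9880/123 ≈ 80.325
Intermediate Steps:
h = 492 (h = -2*(-246) = 492)
(-9004 - 1*(-48524))/h = (-9004 - 1*(-48524))/492 = (-9004 + 48524)*(1/492) = 39520*(1/492) = 9880/123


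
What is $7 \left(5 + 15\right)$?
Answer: $140$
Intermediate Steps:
$7 \left(5 + 15\right) = 7 \cdot 20 = 140$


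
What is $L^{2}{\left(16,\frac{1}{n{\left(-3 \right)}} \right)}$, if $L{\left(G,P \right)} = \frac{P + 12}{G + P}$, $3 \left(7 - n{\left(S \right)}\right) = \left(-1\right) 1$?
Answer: $\frac{71289}{126025} \approx 0.56567$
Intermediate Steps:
$n{\left(S \right)} = \frac{22}{3}$ ($n{\left(S \right)} = 7 - \frac{\left(-1\right) 1}{3} = 7 - - \frac{1}{3} = 7 + \frac{1}{3} = \frac{22}{3}$)
$L{\left(G,P \right)} = \frac{12 + P}{G + P}$
$L^{2}{\left(16,\frac{1}{n{\left(-3 \right)}} \right)} = \left(\frac{12 + \frac{1}{\frac{22}{3}}}{16 + \frac{1}{\frac{22}{3}}}\right)^{2} = \left(\frac{12 + \frac{3}{22}}{16 + \frac{3}{22}}\right)^{2} = \left(\frac{1}{\frac{355}{22}} \cdot \frac{267}{22}\right)^{2} = \left(\frac{22}{355} \cdot \frac{267}{22}\right)^{2} = \left(\frac{267}{355}\right)^{2} = \frac{71289}{126025}$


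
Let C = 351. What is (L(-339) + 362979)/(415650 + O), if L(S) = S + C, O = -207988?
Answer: 362991/207662 ≈ 1.7480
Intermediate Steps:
L(S) = 351 + S (L(S) = S + 351 = 351 + S)
(L(-339) + 362979)/(415650 + O) = ((351 - 339) + 362979)/(415650 - 207988) = (12 + 362979)/207662 = 362991*(1/207662) = 362991/207662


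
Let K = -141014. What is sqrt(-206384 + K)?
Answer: I*sqrt(347398) ≈ 589.4*I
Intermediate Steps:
sqrt(-206384 + K) = sqrt(-206384 - 141014) = sqrt(-347398) = I*sqrt(347398)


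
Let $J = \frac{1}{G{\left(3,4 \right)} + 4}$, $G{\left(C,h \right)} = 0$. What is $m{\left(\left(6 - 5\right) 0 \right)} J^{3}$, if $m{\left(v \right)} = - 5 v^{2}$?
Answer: $0$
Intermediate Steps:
$J = \frac{1}{4}$ ($J = \frac{1}{0 + 4} = \frac{1}{4} \approx 0.25$)
$m{\left(\left(6 - 5\right) 0 \right)} J^{3} = \frac{\left(-5\right) \left(\left(6 - 5\right) 0\right)^{2}}{64} = - 5 \left(1 \cdot 0\right)^{2} \cdot \frac{1}{64} = - 5 \cdot 0^{2} \cdot \frac{1}{64} = \left(-5\right) 0 \cdot \frac{1}{64} = 0 \cdot \frac{1}{64} = 0$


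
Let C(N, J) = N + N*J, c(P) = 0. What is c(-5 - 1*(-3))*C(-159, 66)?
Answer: 0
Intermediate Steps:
C(N, J) = N + J*N
c(-5 - 1*(-3))*C(-159, 66) = 0*(-159*(1 + 66)) = 0*(-159*67) = 0*(-10653) = 0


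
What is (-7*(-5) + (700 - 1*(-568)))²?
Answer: 1697809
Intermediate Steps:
(-7*(-5) + (700 - 1*(-568)))² = (35 + (700 + 568))² = (35 + 1268)² = 1303² = 1697809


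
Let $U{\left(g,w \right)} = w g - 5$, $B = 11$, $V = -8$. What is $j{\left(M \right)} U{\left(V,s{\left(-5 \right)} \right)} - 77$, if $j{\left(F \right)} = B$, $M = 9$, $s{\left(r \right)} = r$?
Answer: $308$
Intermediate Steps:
$U{\left(g,w \right)} = -5 + g w$ ($U{\left(g,w \right)} = g w - 5 = -5 + g w$)
$j{\left(F \right)} = 11$
$j{\left(M \right)} U{\left(V,s{\left(-5 \right)} \right)} - 77 = 11 \left(-5 - -40\right) - 77 = 11 \left(-5 + 40\right) - 77 = 11 \cdot 35 - 77 = 385 - 77 = 308$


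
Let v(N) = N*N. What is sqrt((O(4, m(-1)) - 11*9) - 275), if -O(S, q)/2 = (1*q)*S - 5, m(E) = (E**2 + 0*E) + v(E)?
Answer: 2*I*sqrt(95) ≈ 19.494*I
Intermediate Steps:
v(N) = N**2
m(E) = 2*E**2 (m(E) = (E**2 + 0*E) + E**2 = (E**2 + 0) + E**2 = E**2 + E**2 = 2*E**2)
O(S, q) = 10 - 2*S*q (O(S, q) = -2*((1*q)*S - 5) = -2*(q*S - 5) = -2*(S*q - 5) = -2*(-5 + S*q) = 10 - 2*S*q)
sqrt((O(4, m(-1)) - 11*9) - 275) = sqrt(((10 - 2*4*2*(-1)**2) - 11*9) - 275) = sqrt(((10 - 2*4*2*1) - 99) - 275) = sqrt(((10 - 2*4*2) - 99) - 275) = sqrt(((10 - 16) - 99) - 275) = sqrt((-6 - 99) - 275) = sqrt(-105 - 275) = sqrt(-380) = 2*I*sqrt(95)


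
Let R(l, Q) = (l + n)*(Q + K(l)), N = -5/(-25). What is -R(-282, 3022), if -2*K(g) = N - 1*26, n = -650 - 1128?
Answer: 6251894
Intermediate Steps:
N = 1/5 (N = -5*(-1/25) = 1/5 ≈ 0.20000)
n = -1778
K(g) = 129/10 (K(g) = -(1/5 - 1*26)/2 = -(1/5 - 26)/2 = -1/2*(-129/5) = 129/10)
R(l, Q) = (-1778 + l)*(129/10 + Q) (R(l, Q) = (l - 1778)*(Q + 129/10) = (-1778 + l)*(129/10 + Q))
-R(-282, 3022) = -(-114681/5 - 1778*3022 + (129/10)*(-282) + 3022*(-282)) = -(-114681/5 - 5373116 - 18189/5 - 852204) = -1*(-6251894) = 6251894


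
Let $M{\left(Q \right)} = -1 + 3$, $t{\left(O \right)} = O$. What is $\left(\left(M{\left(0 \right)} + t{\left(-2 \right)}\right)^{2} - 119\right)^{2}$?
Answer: $14161$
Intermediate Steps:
$M{\left(Q \right)} = 2$
$\left(\left(M{\left(0 \right)} + t{\left(-2 \right)}\right)^{2} - 119\right)^{2} = \left(\left(2 - 2\right)^{2} - 119\right)^{2} = \left(0^{2} - 119\right)^{2} = \left(0 - 119\right)^{2} = \left(-119\right)^{2} = 14161$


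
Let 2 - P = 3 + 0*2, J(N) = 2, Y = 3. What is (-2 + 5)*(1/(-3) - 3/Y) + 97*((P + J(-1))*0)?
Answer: -4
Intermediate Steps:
P = -1 (P = 2 - (3 + 0*2) = 2 - (3 + 0) = 2 - 1*3 = 2 - 3 = -1)
(-2 + 5)*(1/(-3) - 3/Y) + 97*((P + J(-1))*0) = (-2 + 5)*(1/(-3) - 3/3) + 97*((-1 + 2)*0) = 3*(1*(-1/3) - 3*1/3) + 97*(1*0) = 3*(-1/3 - 1) + 97*0 = 3*(-4/3) + 0 = -4 + 0 = -4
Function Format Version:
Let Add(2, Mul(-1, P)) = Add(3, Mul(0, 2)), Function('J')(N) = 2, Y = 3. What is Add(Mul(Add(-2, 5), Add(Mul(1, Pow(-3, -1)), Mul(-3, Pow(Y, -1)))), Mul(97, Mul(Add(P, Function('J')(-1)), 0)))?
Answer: -4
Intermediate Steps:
P = -1 (P = Add(2, Mul(-1, Add(3, Mul(0, 2)))) = Add(2, Mul(-1, Add(3, 0))) = Add(2, Mul(-1, 3)) = Add(2, -3) = -1)
Add(Mul(Add(-2, 5), Add(Mul(1, Pow(-3, -1)), Mul(-3, Pow(Y, -1)))), Mul(97, Mul(Add(P, Function('J')(-1)), 0))) = Add(Mul(Add(-2, 5), Add(Mul(1, Pow(-3, -1)), Mul(-3, Pow(3, -1)))), Mul(97, Mul(Add(-1, 2), 0))) = Add(Mul(3, Add(Mul(1, Rational(-1, 3)), Mul(-3, Rational(1, 3)))), Mul(97, Mul(1, 0))) = Add(Mul(3, Add(Rational(-1, 3), -1)), Mul(97, 0)) = Add(Mul(3, Rational(-4, 3)), 0) = Add(-4, 0) = -4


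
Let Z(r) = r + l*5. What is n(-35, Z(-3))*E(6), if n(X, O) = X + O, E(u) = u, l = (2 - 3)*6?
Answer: -408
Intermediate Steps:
l = -6 (l = -1*6 = -6)
Z(r) = -30 + r (Z(r) = r - 6*5 = r - 30 = -30 + r)
n(X, O) = O + X
n(-35, Z(-3))*E(6) = ((-30 - 3) - 35)*6 = (-33 - 35)*6 = -68*6 = -408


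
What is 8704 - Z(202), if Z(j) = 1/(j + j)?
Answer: 3516415/404 ≈ 8704.0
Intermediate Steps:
Z(j) = 1/(2*j)
8704 - Z(202) = 8704 - 1/(2*202) = 8704 - 1*1/404 = 8704 - 1/404 = 3516415/404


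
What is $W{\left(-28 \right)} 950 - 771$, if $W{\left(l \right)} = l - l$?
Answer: $-771$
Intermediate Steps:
$W{\left(l \right)} = 0$
$W{\left(-28 \right)} 950 - 771 = 0 \cdot 950 - 771 = 0 - 771 = -771$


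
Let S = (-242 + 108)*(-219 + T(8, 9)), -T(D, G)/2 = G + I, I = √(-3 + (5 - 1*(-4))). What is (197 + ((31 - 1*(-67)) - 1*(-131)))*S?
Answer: 13528908 + 114168*√6 ≈ 1.3809e+7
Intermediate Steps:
I = √6 (I = √(-3 + (5 + 4)) = √(-3 + 9) = √6 ≈ 2.4495)
T(D, G) = -2*G - 2*√6 (T(D, G) = -2*(G + √6) = -2*G - 2*√6)
S = 31758 + 268*√6 (S = (-242 + 108)*(-219 + (-2*9 - 2*√6)) = -134*(-219 + (-18 - 2*√6)) = -134*(-237 - 2*√6) = 31758 + 268*√6 ≈ 32414.)
(197 + ((31 - 1*(-67)) - 1*(-131)))*S = (197 + ((31 - 1*(-67)) - 1*(-131)))*(31758 + 268*√6) = (197 + ((31 + 67) + 131))*(31758 + 268*√6) = (197 + (98 + 131))*(31758 + 268*√6) = (197 + 229)*(31758 + 268*√6) = 426*(31758 + 268*√6) = 13528908 + 114168*√6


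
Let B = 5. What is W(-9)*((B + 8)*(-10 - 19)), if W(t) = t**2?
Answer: -30537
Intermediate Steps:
W(-9)*((B + 8)*(-10 - 19)) = (-9)**2*((5 + 8)*(-10 - 19)) = 81*(13*(-29)) = 81*(-377) = -30537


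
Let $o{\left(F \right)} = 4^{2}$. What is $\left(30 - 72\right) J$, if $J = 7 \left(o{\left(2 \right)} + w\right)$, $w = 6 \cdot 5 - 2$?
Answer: $-12936$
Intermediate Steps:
$o{\left(F \right)} = 16$
$w = 28$ ($w = 30 - 2 = 28$)
$J = 308$ ($J = 7 \left(16 + 28\right) = 7 \cdot 44 = 308$)
$\left(30 - 72\right) J = \left(30 - 72\right) 308 = \left(-42\right) 308 = -12936$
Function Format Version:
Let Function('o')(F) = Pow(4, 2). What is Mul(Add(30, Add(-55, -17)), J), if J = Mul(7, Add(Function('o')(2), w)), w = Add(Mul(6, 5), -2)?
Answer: -12936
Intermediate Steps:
Function('o')(F) = 16
w = 28 (w = Add(30, -2) = 28)
J = 308 (J = Mul(7, Add(16, 28)) = Mul(7, 44) = 308)
Mul(Add(30, Add(-55, -17)), J) = Mul(Add(30, Add(-55, -17)), 308) = Mul(Add(30, -72), 308) = Mul(-42, 308) = -12936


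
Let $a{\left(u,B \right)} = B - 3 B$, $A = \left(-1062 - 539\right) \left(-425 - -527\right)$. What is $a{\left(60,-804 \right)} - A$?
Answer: $164910$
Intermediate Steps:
$A = -163302$ ($A = - 1601 \left(-425 + 527\right) = \left(-1601\right) 102 = -163302$)
$a{\left(u,B \right)} = - 2 B$
$a{\left(60,-804 \right)} - A = \left(-2\right) \left(-804\right) - -163302 = 1608 + 163302 = 164910$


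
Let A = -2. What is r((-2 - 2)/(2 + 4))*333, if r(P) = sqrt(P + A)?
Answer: 222*I*sqrt(6) ≈ 543.79*I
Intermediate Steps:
r(P) = sqrt(-2 + P) (r(P) = sqrt(P - 2) = sqrt(-2 + P))
r((-2 - 2)/(2 + 4))*333 = sqrt(-2 + (-2 - 2)/(2 + 4))*333 = sqrt(-2 - 4/6)*333 = sqrt(-2 - 4*1/6)*333 = sqrt(-2 - 2/3)*333 = sqrt(-8/3)*333 = (2*I*sqrt(6)/3)*333 = 222*I*sqrt(6)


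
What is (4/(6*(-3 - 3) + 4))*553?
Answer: -553/8 ≈ -69.125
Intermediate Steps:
(4/(6*(-3 - 3) + 4))*553 = (4/(6*(-6) + 4))*553 = (4/(-36 + 4))*553 = (4/(-32))*553 = (4*(-1/32))*553 = -⅛*553 = -553/8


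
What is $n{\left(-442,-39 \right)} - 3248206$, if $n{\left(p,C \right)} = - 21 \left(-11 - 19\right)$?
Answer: $-3247576$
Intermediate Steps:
$n{\left(p,C \right)} = 630$ ($n{\left(p,C \right)} = \left(-21\right) \left(-30\right) = 630$)
$n{\left(-442,-39 \right)} - 3248206 = 630 - 3248206 = -3247576$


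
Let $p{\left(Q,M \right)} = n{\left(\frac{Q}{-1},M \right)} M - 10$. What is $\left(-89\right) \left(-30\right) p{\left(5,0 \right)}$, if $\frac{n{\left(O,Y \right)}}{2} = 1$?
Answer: $-26700$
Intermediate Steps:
$n{\left(O,Y \right)} = 2$ ($n{\left(O,Y \right)} = 2 \cdot 1 = 2$)
$p{\left(Q,M \right)} = -10 + 2 M$ ($p{\left(Q,M \right)} = 2 M - 10 = -10 + 2 M$)
$\left(-89\right) \left(-30\right) p{\left(5,0 \right)} = \left(-89\right) \left(-30\right) \left(-10 + 2 \cdot 0\right) = 2670 \left(-10 + 0\right) = 2670 \left(-10\right) = -26700$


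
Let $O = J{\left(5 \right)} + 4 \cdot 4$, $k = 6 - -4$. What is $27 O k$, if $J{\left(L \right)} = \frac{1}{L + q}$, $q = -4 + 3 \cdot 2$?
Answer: $\frac{30510}{7} \approx 4358.6$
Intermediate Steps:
$k = 10$ ($k = 6 + 4 = 10$)
$q = 2$ ($q = -4 + 6 = 2$)
$J{\left(L \right)} = \frac{1}{2 + L}$ ($J{\left(L \right)} = \frac{1}{L + 2} = \frac{1}{2 + L}$)
$O = \frac{113}{7}$ ($O = \frac{1}{2 + 5} + 4 \cdot 4 = \frac{1}{7} + 16 = \frac{113}{7} \approx 16.143$)
$27 O k = 27 \cdot \frac{113}{7} \cdot 10 = \frac{3051}{7} \cdot 10 = \frac{30510}{7}$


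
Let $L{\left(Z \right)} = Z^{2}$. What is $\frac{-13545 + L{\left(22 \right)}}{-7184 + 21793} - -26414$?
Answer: $\frac{385869065}{14609} \approx 26413.0$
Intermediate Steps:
$\frac{-13545 + L{\left(22 \right)}}{-7184 + 21793} - -26414 = \frac{-13545 + 22^{2}}{-7184 + 21793} - -26414 = \frac{-13545 + 484}{14609} + 26414 = \left(-13061\right) \frac{1}{14609} + 26414 = - \frac{13061}{14609} + 26414 = \frac{385869065}{14609}$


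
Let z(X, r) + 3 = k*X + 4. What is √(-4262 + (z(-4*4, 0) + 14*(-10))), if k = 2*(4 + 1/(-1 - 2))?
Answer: I*√40665/3 ≈ 67.219*I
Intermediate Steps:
k = 22/3 (k = 2*(4 + 1/(-3)) = 2*(4 - ⅓) = 2*(11/3) = 22/3 ≈ 7.3333)
z(X, r) = 1 + 22*X/3 (z(X, r) = -3 + (22*X/3 + 4) = -3 + (4 + 22*X/3) = 1 + 22*X/3)
√(-4262 + (z(-4*4, 0) + 14*(-10))) = √(-4262 + ((1 + 22*(-4*4)/3) + 14*(-10))) = √(-4262 + ((1 + (22/3)*(-16)) - 140)) = √(-4262 + ((1 - 352/3) - 140)) = √(-4262 + (-349/3 - 140)) = √(-4262 - 769/3) = √(-13555/3) = I*√40665/3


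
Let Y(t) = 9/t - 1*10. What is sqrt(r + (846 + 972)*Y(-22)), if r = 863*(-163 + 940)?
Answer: 10*sqrt(788469)/11 ≈ 807.23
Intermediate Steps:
Y(t) = -10 + 9/t (Y(t) = 9/t - 10 = -10 + 9/t)
r = 670551 (r = 863*777 = 670551)
sqrt(r + (846 + 972)*Y(-22)) = sqrt(670551 + (846 + 972)*(-10 + 9/(-22))) = sqrt(670551 + 1818*(-10 + 9*(-1/22))) = sqrt(670551 + 1818*(-10 - 9/22)) = sqrt(670551 + 1818*(-229/22)) = sqrt(670551 - 208161/11) = sqrt(7167900/11) = 10*sqrt(788469)/11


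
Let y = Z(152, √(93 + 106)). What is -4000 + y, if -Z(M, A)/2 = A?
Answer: -4000 - 2*√199 ≈ -4028.2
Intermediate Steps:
Z(M, A) = -2*A
y = -2*√199 (y = -2*√(93 + 106) = -2*√199 ≈ -28.213)
-4000 + y = -4000 - 2*√199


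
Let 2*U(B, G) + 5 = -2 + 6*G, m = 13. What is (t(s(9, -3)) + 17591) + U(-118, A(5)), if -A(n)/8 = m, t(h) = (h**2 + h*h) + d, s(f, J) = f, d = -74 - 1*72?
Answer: 34583/2 ≈ 17292.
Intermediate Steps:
d = -146 (d = -74 - 72 = -146)
t(h) = -146 + 2*h**2 (t(h) = (h**2 + h*h) - 146 = (h**2 + h**2) - 146 = 2*h**2 - 146 = -146 + 2*h**2)
A(n) = -104 (A(n) = -8*13 = -104)
U(B, G) = -7/2 + 3*G (U(B, G) = -5/2 + (-2 + 6*G)/2 = -5/2 + (-1 + 3*G) = -7/2 + 3*G)
(t(s(9, -3)) + 17591) + U(-118, A(5)) = ((-146 + 2*9**2) + 17591) + (-7/2 + 3*(-104)) = ((-146 + 2*81) + 17591) + (-7/2 - 312) = ((-146 + 162) + 17591) - 631/2 = (16 + 17591) - 631/2 = 17607 - 631/2 = 34583/2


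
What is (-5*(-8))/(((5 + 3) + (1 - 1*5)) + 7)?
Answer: 40/11 ≈ 3.6364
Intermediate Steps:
(-5*(-8))/(((5 + 3) + (1 - 1*5)) + 7) = 40/((8 + (1 - 5)) + 7) = 40/((8 - 4) + 7) = 40/(4 + 7) = 40/11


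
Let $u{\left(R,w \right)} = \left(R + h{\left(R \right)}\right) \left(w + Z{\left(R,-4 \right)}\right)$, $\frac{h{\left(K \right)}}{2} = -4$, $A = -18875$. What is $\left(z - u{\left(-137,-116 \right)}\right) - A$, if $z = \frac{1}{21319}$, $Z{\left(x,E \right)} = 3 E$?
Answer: $\frac{6715486}{21319} \approx 315.0$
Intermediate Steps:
$h{\left(K \right)} = -8$ ($h{\left(K \right)} = 2 \left(-4\right) = -8$)
$u{\left(R,w \right)} = \left(-12 + w\right) \left(-8 + R\right)$ ($u{\left(R,w \right)} = \left(R - 8\right) \left(w + 3 \left(-4\right)\right) = \left(-8 + R\right) \left(w - 12\right) = \left(-8 + R\right) \left(-12 + w\right) = \left(-12 + w\right) \left(-8 + R\right)$)
$z = \frac{1}{21319} \approx 4.6907 \cdot 10^{-5}$
$\left(z - u{\left(-137,-116 \right)}\right) - A = \left(\frac{1}{21319} - \left(96 - -1644 - -928 - -15892\right)\right) - -18875 = \left(\frac{1}{21319} - \left(96 + 1644 + 928 + 15892\right)\right) + 18875 = \left(\frac{1}{21319} - 18560\right) + 18875 = - \frac{395680639}{21319} + 18875 = \frac{6715486}{21319}$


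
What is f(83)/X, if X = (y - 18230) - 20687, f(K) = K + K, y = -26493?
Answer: -83/32705 ≈ -0.0025378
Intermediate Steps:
f(K) = 2*K
X = -65410 (X = (-26493 - 18230) - 20687 = -44723 - 20687 = -65410)
f(83)/X = (2*83)/(-65410) = 166*(-1/65410) = -83/32705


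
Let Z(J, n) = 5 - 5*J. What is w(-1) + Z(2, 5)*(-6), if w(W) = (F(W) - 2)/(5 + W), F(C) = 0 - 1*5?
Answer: 113/4 ≈ 28.250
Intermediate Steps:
F(C) = -5 (F(C) = 0 - 5 = -5)
w(W) = -7/(5 + W) (w(W) = (-5 - 2)/(5 + W) = -7/(5 + W))
w(-1) + Z(2, 5)*(-6) = -7/(5 - 1) + (5 - 5*2)*(-6) = -7/4 + (5 - 10)*(-6) = -7*1/4 - 5*(-6) = -7/4 + 30 = 113/4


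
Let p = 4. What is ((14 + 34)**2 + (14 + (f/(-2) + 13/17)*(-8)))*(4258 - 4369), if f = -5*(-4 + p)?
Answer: -4362522/17 ≈ -2.5662e+5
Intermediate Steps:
f = 0 (f = -5*(-4 + 4) = -5*0 = 0)
((14 + 34)**2 + (14 + (f/(-2) + 13/17)*(-8)))*(4258 - 4369) = ((14 + 34)**2 + (14 + (0/(-2) + 13/17)*(-8)))*(4258 - 4369) = (48**2 + (14 + (0*(-1/2) + 13*(1/17))*(-8)))*(-111) = (2304 + (14 + (0 + 13/17)*(-8)))*(-111) = (2304 + (14 + (13/17)*(-8)))*(-111) = (2304 + (14 - 104/17))*(-111) = (2304 + 134/17)*(-111) = (39302/17)*(-111) = -4362522/17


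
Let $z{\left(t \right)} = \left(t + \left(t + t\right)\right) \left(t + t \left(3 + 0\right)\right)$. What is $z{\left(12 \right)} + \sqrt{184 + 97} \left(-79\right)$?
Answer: $1728 - 79 \sqrt{281} \approx 403.72$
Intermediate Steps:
$z{\left(t \right)} = 12 t^{2}$ ($z{\left(t \right)} = \left(t + 2 t\right) \left(t + t 3\right) = 3 t \left(t + 3 t\right) = 3 t 4 t = 12 t^{2}$)
$z{\left(12 \right)} + \sqrt{184 + 97} \left(-79\right) = 12 \cdot 12^{2} + \sqrt{184 + 97} \left(-79\right) = 12 \cdot 144 + \sqrt{281} \left(-79\right) = 1728 - 79 \sqrt{281}$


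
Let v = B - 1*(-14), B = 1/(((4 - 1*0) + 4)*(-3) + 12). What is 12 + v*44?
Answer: 1873/3 ≈ 624.33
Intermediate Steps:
B = -1/12 (B = 1/(((4 + 0) + 4)*(-3) + 12) = 1/((4 + 4)*(-3) + 12) = 1/(8*(-3) + 12) = 1/(-24 + 12) = 1/(-12) = -1/12 ≈ -0.083333)
v = 167/12 (v = -1/12 - 1*(-14) = -1/12 + 14 = 167/12 ≈ 13.917)
12 + v*44 = 12 + (167/12)*44 = 12 + 1837/3 = 1873/3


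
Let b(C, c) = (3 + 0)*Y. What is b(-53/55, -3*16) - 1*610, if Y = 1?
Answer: -607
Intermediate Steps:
b(C, c) = 3 (b(C, c) = (3 + 0)*1 = 3*1 = 3)
b(-53/55, -3*16) - 1*610 = 3 - 1*610 = 3 - 610 = -607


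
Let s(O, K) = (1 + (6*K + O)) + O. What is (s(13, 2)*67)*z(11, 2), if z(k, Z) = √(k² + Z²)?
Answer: 13065*√5 ≈ 29214.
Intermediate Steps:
z(k, Z) = √(Z² + k²)
s(O, K) = 1 + 2*O + 6*K (s(O, K) = (1 + (O + 6*K)) + O = (1 + O + 6*K) + O = 1 + 2*O + 6*K)
(s(13, 2)*67)*z(11, 2) = ((1 + 2*13 + 6*2)*67)*√(2² + 11²) = ((1 + 26 + 12)*67)*√(4 + 121) = (39*67)*√125 = 2613*(5*√5) = 13065*√5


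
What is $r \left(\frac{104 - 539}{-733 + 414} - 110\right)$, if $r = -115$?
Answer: $\frac{137425}{11} \approx 12493.0$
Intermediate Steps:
$r \left(\frac{104 - 539}{-733 + 414} - 110\right) = - 115 \left(\frac{104 - 539}{-733 + 414} - 110\right) = - 115 \left(- \frac{435}{-319} - 110\right) = - 115 \left(\left(-435\right) \left(- \frac{1}{319}\right) - 110\right) = - 115 \left(\frac{15}{11} - 110\right) = \left(-115\right) \left(- \frac{1195}{11}\right) = \frac{137425}{11}$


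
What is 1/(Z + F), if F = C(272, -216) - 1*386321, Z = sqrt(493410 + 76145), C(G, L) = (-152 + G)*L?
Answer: -412241/169942072526 - sqrt(569555)/169942072526 ≈ -2.4302e-6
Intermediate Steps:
C(G, L) = L*(-152 + G)
Z = sqrt(569555) ≈ 754.69
F = -412241 (F = -216*(-152 + 272) - 1*386321 = -216*120 - 386321 = -25920 - 386321 = -412241)
1/(Z + F) = 1/(sqrt(569555) - 412241) = 1/(-412241 + sqrt(569555))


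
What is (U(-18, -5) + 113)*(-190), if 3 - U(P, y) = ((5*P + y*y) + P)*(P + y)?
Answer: 340670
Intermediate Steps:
U(P, y) = 3 - (P + y)*(y² + 6*P) (U(P, y) = 3 - ((5*P + y*y) + P)*(P + y) = 3 - ((5*P + y²) + P)*(P + y) = 3 - ((y² + 5*P) + P)*(P + y) = 3 - (y² + 6*P)*(P + y) = 3 - (P + y)*(y² + 6*P))
(U(-18, -5) + 113)*(-190) = ((3 - 1*(-5)³ - 6*(-18)² - 1*(-18)*(-5)² - 6*(-18)*(-5)) + 113)*(-190) = ((3 - 1*(-125) - 6*324 - 1*(-18)*25 - 540) + 113)*(-190) = ((3 + 125 - 1944 + 450 - 540) + 113)*(-190) = (-1906 + 113)*(-190) = -1793*(-190) = 340670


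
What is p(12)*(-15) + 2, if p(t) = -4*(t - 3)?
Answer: 542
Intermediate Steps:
p(t) = 12 - 4*t (p(t) = -4*(-3 + t) = 12 - 4*t)
p(12)*(-15) + 2 = (12 - 4*12)*(-15) + 2 = (12 - 48)*(-15) + 2 = -36*(-15) + 2 = 540 + 2 = 542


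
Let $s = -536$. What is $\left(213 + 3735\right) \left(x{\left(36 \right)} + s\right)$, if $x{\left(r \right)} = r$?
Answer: $-1974000$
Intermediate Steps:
$\left(213 + 3735\right) \left(x{\left(36 \right)} + s\right) = \left(213 + 3735\right) \left(36 - 536\right) = 3948 \left(-500\right) = -1974000$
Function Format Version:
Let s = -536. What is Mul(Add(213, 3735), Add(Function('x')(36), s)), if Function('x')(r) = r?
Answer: -1974000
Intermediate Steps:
Mul(Add(213, 3735), Add(Function('x')(36), s)) = Mul(Add(213, 3735), Add(36, -536)) = Mul(3948, -500) = -1974000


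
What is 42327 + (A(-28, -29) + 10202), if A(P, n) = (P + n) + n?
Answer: 52443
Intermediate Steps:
A(P, n) = P + 2*n
42327 + (A(-28, -29) + 10202) = 42327 + ((-28 + 2*(-29)) + 10202) = 42327 + ((-28 - 58) + 10202) = 42327 + (-86 + 10202) = 42327 + 10116 = 52443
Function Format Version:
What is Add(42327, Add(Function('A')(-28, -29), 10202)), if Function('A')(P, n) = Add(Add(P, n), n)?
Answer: 52443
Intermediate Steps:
Function('A')(P, n) = Add(P, Mul(2, n))
Add(42327, Add(Function('A')(-28, -29), 10202)) = Add(42327, Add(Add(-28, Mul(2, -29)), 10202)) = Add(42327, Add(Add(-28, -58), 10202)) = Add(42327, Add(-86, 10202)) = Add(42327, 10116) = 52443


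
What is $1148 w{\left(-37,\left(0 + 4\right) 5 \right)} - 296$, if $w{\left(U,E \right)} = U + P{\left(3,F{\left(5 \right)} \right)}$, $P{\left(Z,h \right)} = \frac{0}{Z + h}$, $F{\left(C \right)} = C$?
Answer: $-42772$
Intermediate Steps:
$P{\left(Z,h \right)} = 0$
$w{\left(U,E \right)} = U$ ($w{\left(U,E \right)} = U + 0 = U$)
$1148 w{\left(-37,\left(0 + 4\right) 5 \right)} - 296 = 1148 \left(-37\right) - 296 = -42476 - 296 = -42772$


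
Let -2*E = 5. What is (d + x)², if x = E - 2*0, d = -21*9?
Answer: 146689/4 ≈ 36672.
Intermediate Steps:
E = -5/2 (E = -½*5 = -5/2 ≈ -2.5000)
d = -189
x = -5/2 (x = -5/2 - 2*0 = -5/2 + 0 = -5/2 ≈ -2.5000)
(d + x)² = (-189 - 5/2)² = (-383/2)² = 146689/4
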